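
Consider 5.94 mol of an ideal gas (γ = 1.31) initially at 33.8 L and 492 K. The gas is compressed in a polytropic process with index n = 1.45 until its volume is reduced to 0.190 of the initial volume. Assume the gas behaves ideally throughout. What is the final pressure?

P₁ = nRT₁/V₁ = 5.94×8.314×492/33.8 = 719 kPa.
Polytropic n=1.45: T₂ = T₁(V₁/V₂)^(n−1) = 492×(5.26)^0.45 = 1040 K; P₂ = P₁(V₁/V₂)^n = 7990 kPa.

7990 kPa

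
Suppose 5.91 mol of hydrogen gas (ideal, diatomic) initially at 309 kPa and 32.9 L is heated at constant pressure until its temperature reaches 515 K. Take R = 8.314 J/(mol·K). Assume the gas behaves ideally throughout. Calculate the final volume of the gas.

81.9 L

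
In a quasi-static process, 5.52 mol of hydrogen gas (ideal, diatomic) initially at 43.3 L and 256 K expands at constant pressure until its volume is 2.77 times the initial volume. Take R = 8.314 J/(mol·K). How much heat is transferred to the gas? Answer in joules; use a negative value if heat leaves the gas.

72800 J

P₁ = nRT₁/V₁ = 5.52×8.314×256/43.3 = 271 kPa.
Isobaric: P stays 271 kPa; V/T = const ⇒ T₂ = 709 K, V₂ = 120 L.
W = PΔV = 271×(120−43.3) kPa·L = 20800 J.
ΔU = nCvΔT = 5.52×20.8×(709−256) = 52000 J.
Q = ΔU + W = nCpΔT = 72800 J.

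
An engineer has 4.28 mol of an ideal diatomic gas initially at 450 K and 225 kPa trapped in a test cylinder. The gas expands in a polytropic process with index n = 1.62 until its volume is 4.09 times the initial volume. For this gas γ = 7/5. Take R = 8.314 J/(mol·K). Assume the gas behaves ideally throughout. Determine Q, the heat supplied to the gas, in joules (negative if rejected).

V₁ = nRT₁/P₁ = 4.28×8.314×450/225 = 71.2 L.
Polytropic n=1.62: T₂ = T₁(V₁/V₂)^(n−1) = 450×(0.244)^0.62 = 188 K; P₂ = P₁(V₁/V₂)^n = 23.0 kPa.
W = (P₁V₁−P₂V₂)/(n−1) = (225×71.2−23.0×291)/0.62 = 15000 J.
ΔU = nCvΔT = 4.28×20.8×(188−450) = -23300 J.
Q = ΔU + W = -8270 J.

-8270 J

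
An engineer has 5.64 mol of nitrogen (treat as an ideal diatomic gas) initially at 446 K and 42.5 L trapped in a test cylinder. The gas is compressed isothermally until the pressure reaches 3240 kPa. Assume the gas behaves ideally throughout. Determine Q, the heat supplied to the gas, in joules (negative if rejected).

P₁ = nRT₁/V₁ = 5.64×8.314×446/42.5 = 492 kPa.
Isothermal: T stays 446 K; PV = const ⇒ V₂ = 6.45 L, P₂ = 3240 kPa.
ΔU = 0 (ideal gas, T constant).
W = nRT ln(V₂/V₁) = 5.64×8.314×446×ln(0.152) = -39400 J.
Q = ΔU + W = -39400 J.

-39400 J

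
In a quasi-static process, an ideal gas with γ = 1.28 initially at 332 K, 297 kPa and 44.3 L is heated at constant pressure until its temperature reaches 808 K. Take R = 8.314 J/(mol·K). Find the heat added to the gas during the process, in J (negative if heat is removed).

n = P₁V₁/(RT₁) = 297×44.3/(8.314×332) = 4.77 mol.
Isobaric: P stays 297 kPa; V/T = const ⇒ T₂ = 808 K, V₂ = 108 L.
W = PΔV = 297×(108−44.3) kPa·L = 18900 J.
ΔU = nCvΔT = 4.77×29.7×(808−332) = 67400 J.
Q = ΔU + W = nCpΔT = 86200 J.

86200 J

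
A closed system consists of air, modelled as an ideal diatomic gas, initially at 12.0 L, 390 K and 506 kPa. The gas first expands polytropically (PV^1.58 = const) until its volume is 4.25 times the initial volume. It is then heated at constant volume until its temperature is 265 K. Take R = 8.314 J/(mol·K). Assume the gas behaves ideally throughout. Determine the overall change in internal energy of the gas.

-4870 J

n = P₁V₁/(RT₁) = 506×12.0/(8.314×390) = 1.87 mol.
Step 1 — Polytropic n=1.58: T₂ = T₁(V₁/V₂)^(n−1) = 390×(0.235)^0.58 = 168 K; P₂ = P₁(V₁/V₂)^n = 51.4 kPa.
W = (P₁V₁−P₂V₂)/(n−1) = (506×12.0−51.4×51.0)/0.58 = 5950 J.
ΔU = nCvΔT = 1.87×20.8×(168−390) = -8620 J.
Q = ΔU + W = -2680 J.
State after step 1: P = 51.4 kPa, V = 51.0 L, T = 168 K.
Step 2 — Isochoric: V stays 51.0 L; P/T = const ⇒ T₂ = 265 K, P₂ = 80.9 kPa.
W = 0 (no volume change).
ΔU = nCvΔT = 1.87×20.8×(265−168) = 3760 J.
Q = ΔU = 3760 J.
Net over both steps: W = 5950 J, Q = 1080 J, ΔU = -4870 J.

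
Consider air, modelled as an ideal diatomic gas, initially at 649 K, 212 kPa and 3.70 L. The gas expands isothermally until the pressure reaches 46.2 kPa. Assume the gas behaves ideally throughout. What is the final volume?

17.0 L

Isothermal: T stays 649 K; PV = const ⇒ V₂ = 17.0 L, P₂ = 46.2 kPa.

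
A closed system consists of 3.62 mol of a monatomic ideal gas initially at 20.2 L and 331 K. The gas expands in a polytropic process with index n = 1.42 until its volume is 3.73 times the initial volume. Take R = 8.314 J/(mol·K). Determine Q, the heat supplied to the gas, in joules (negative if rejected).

P₁ = nRT₁/V₁ = 3.62×8.314×331/20.2 = 493 kPa.
Polytropic n=1.42: T₂ = T₁(V₁/V₂)^(n−1) = 331×(0.268)^0.42 = 190 K; P₂ = P₁(V₁/V₂)^n = 76.1 kPa.
W = (P₁V₁−P₂V₂)/(n−1) = (493×20.2−76.1×75.3)/0.42 = 10100 J.
ΔU = nCvΔT = 3.62×12.5×(190−331) = -6350 J.
Q = ΔU + W = 3730 J.

3730 J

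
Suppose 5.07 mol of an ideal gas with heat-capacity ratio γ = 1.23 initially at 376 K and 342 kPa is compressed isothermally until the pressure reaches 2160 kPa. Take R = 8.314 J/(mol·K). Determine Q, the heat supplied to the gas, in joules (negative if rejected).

-29200 J

V₁ = nRT₁/P₁ = 5.07×8.314×376/342 = 46.3 L.
Isothermal: T stays 376 K; PV = const ⇒ V₂ = 7.34 L, P₂ = 2160 kPa.
ΔU = 0 (ideal gas, T constant).
W = nRT ln(V₂/V₁) = 5.07×8.314×376×ln(0.158) = -29200 J.
Q = ΔU + W = -29200 J.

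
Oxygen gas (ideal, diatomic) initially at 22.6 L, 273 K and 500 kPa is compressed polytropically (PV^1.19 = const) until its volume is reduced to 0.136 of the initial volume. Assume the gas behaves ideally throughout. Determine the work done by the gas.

-27400 J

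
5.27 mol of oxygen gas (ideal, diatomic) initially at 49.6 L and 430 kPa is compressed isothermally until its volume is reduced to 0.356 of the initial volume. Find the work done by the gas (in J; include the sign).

T₁ = P₁V₁/(nR) = 430×49.6/(5.27×8.314) = 487 K.
Isothermal: T stays 487 K; PV = const ⇒ V₂ = 17.7 L, P₂ = 1210 kPa.
W = nRT ln(V₂/V₁) = 5.27×8.314×487×ln(0.356) = -22000 J.

-22000 J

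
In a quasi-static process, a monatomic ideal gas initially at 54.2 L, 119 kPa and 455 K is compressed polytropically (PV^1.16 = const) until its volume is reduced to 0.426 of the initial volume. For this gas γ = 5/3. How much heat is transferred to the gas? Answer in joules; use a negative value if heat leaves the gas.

-4480 J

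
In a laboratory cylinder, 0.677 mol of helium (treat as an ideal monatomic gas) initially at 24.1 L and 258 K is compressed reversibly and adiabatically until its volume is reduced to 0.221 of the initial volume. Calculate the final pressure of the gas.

P₁ = nRT₁/V₁ = 0.677×8.314×258/24.1 = 60.3 kPa.
Adiabatic: TV^(γ−1) = const ⇒ T₂ = 258×(4.52)^0.667 = 706 K; PV^γ = const ⇒ P₂ = 746 kPa.

746 kPa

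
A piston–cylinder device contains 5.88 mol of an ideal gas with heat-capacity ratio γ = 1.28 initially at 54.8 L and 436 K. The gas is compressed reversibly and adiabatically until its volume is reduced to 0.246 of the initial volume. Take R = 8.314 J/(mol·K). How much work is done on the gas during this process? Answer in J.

P₁ = nRT₁/V₁ = 5.88×8.314×436/54.8 = 389 kPa.
Adiabatic: TV^(γ−1) = const ⇒ T₂ = 436×(4.07)^0.280 = 646 K; PV^γ = const ⇒ P₂ = 2340 kPa.
ΔU = nCvΔT = 5.88×29.7×(646−436) = 36600 J.
Q = 0 for an adiabatic process, so W = −ΔU = -36600 J.
Work done on the gas = −W_by = 36600 J.

36600 J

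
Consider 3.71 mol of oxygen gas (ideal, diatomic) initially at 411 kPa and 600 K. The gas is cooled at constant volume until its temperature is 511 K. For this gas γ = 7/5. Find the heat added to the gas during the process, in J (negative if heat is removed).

-6860 J

V₁ = nRT₁/P₁ = 3.71×8.314×600/411 = 45.0 L.
Isochoric: V stays 45.0 L; P/T = const ⇒ T₂ = 511 K, P₂ = 350 kPa.
W = 0 (no volume change).
ΔU = nCvΔT = 3.71×20.8×(511−600) = -6860 J.
Q = ΔU = -6860 J.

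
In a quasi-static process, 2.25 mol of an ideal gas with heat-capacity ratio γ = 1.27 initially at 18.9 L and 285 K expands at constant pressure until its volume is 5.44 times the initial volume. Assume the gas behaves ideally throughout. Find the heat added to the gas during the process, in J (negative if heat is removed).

111000 J

P₁ = nRT₁/V₁ = 2.25×8.314×285/18.9 = 282 kPa.
Isobaric: P stays 282 kPa; V/T = const ⇒ T₂ = 1550 K, V₂ = 103 L.
W = PΔV = 282×(103−18.9) kPa·L = 23700 J.
ΔU = nCvΔT = 2.25×30.8×(1550−285) = 87700 J.
Q = ΔU + W = nCpΔT = 111000 J.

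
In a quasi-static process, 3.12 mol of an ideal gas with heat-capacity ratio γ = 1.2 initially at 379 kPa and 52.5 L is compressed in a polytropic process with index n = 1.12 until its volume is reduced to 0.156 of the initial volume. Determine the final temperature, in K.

T₁ = P₁V₁/(nR) = 379×52.5/(3.12×8.314) = 767 K.
Polytropic n=1.12: T₂ = T₁(V₁/V₂)^(n−1) = 767×(6.41)^0.12 = 959 K; P₂ = P₁(V₁/V₂)^n = 3040 kPa.

959 K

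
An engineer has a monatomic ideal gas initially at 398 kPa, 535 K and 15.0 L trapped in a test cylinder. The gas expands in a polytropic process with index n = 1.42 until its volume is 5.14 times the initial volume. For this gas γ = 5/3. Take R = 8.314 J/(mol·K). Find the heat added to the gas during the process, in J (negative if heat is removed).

2610 J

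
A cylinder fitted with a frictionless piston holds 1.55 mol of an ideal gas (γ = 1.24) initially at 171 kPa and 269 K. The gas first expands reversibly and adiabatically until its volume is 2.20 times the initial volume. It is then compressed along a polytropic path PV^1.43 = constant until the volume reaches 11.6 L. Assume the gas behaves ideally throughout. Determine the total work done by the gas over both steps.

-2740 J

V₁ = nRT₁/P₁ = 1.55×8.314×269/171 = 20.3 L.
Step 1 — Adiabatic: TV^(γ−1) = const ⇒ T₂ = 269×(0.455)^0.240 = 223 K; PV^γ = const ⇒ P₂ = 64.3 kPa.
ΔU = nCvΔT = 1.55×34.6×(223−269) = -2490 J.
Q = 0 for an adiabatic process, so W = −ΔU = 2490 J.
State after step 1: P = 64.3 kPa, V = 44.6 L, T = 223 K.
Step 2 — Polytropic n=1.43: T₂ = T₁(V₁/V₂)^(n−1) = 223×(3.84)^0.43 = 397 K; P₂ = P₁(V₁/V₂)^n = 441 kPa.
W = (P₁V₁−P₂V₂)/(n−1) = (64.3×44.6−441×11.6)/0.43 = -5230 J.
ΔU = nCvΔT = 1.55×34.6×(397−223) = 9380 J.
Q = ΔU + W = 4140 J.
Net over both steps: W = -2740 J, Q = 4140 J, ΔU = 6890 J.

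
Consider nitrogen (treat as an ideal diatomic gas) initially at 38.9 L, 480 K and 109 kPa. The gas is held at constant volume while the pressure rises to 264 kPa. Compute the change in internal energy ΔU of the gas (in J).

n = P₁V₁/(RT₁) = 109×38.9/(8.314×480) = 1.06 mol.
Isochoric: V stays 38.9 L; P/T = const ⇒ T₂ = 1160 K, P₂ = 264 kPa.
For an ideal gas ΔU = nCvΔT with Cv = (5/2)R = 20.8 J/(mol·K).
ΔU = 1.06×20.8×(1160−480) = 15100 J.

15100 J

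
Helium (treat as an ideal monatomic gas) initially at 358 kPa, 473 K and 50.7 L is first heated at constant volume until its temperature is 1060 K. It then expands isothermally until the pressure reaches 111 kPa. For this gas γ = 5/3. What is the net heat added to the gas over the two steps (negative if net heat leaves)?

114000 J

n = P₁V₁/(RT₁) = 358×50.7/(8.314×473) = 4.62 mol.
Step 1 — Isochoric: V stays 50.7 L; P/T = const ⇒ T₂ = 1060 K, P₂ = 802 kPa.
W = 0 (no volume change).
ΔU = nCvΔT = 4.62×12.5×(1060−473) = 33800 J.
Q = ΔU = 33800 J.
State after step 1: P = 802 kPa, V = 50.7 L, T = 1060 K.
Step 2 — Isothermal: T stays 1060 K; PV = const ⇒ V₂ = 366 L, P₂ = 111 kPa.
ΔU = 0 (ideal gas, T constant).
W = nRT ln(V₂/V₁) = 4.62×8.314×1060×ln(7.23) = 80500 J.
Q = ΔU + W = 80500 J.
Net over both steps: W = 80500 J, Q = 114000 J, ΔU = 33800 J.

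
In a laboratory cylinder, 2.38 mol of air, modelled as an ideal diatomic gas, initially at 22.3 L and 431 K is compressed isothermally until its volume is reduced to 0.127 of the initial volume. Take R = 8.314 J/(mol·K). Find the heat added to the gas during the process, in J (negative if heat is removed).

-17600 J

P₁ = nRT₁/V₁ = 2.38×8.314×431/22.3 = 382 kPa.
Isothermal: T stays 431 K; PV = const ⇒ V₂ = 2.83 L, P₂ = 3010 kPa.
ΔU = 0 (ideal gas, T constant).
W = nRT ln(V₂/V₁) = 2.38×8.314×431×ln(0.127) = -17600 J.
Q = ΔU + W = -17600 J.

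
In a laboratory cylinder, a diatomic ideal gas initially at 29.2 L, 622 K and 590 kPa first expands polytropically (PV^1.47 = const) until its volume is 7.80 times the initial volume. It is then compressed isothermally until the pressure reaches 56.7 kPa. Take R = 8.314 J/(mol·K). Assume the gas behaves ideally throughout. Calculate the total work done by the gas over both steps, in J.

18300 J

n = P₁V₁/(RT₁) = 590×29.2/(8.314×622) = 3.33 mol.
Step 1 — Polytropic n=1.47: T₂ = T₁(V₁/V₂)^(n−1) = 622×(0.128)^0.47 = 237 K; P₂ = P₁(V₁/V₂)^n = 28.8 kPa.
W = (P₁V₁−P₂V₂)/(n−1) = (590×29.2−28.8×228)/0.47 = 22700 J.
ΔU = nCvΔT = 3.33×20.8×(237−622) = -26700 J.
Q = ΔU + W = -3970 J.
State after step 1: P = 28.8 kPa, V = 228 L, T = 237 K.
Step 2 — Isothermal: T stays 237 K; PV = const ⇒ V₂ = 116 L, P₂ = 56.7 kPa.
ΔU = 0 (ideal gas, T constant).
W = nRT ln(V₂/V₁) = 3.33×8.314×237×ln(0.508) = -4440 J.
Q = ΔU + W = -4440 J.
Net over both steps: W = 18300 J, Q = -8410 J, ΔU = -26700 J.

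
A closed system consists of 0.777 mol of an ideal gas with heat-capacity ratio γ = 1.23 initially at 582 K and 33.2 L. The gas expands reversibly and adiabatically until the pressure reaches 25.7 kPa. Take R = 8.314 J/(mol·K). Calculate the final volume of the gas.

P₁ = nRT₁/V₁ = 0.777×8.314×582/33.2 = 113 kPa.
Adiabatic: T₂/T₁ = (P₂/P₁)^((γ−1)/γ) ⇒ T₂ = 582×(0.227)^0.187 = 441 K; V₂ = 111 L.

111 L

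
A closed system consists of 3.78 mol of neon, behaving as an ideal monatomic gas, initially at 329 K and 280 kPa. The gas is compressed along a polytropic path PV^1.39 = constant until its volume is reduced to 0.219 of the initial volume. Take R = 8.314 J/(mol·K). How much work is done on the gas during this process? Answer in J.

V₁ = nRT₁/P₁ = 3.78×8.314×329/280 = 36.9 L.
Polytropic n=1.39: T₂ = T₁(V₁/V₂)^(n−1) = 329×(4.57)^0.39 = 595 K; P₂ = P₁(V₁/V₂)^n = 2310 kPa.
W = (P₁V₁−P₂V₂)/(n−1) = (280×36.9−2310×8.09)/0.39 = -21400 J.
Work done on the gas = −W_by = 21400 J.

21400 J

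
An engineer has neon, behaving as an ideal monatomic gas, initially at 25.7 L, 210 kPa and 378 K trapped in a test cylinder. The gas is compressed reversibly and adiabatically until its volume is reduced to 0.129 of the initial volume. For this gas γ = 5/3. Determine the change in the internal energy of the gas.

n = P₁V₁/(RT₁) = 210×25.7/(8.314×378) = 1.72 mol.
Adiabatic: TV^(γ−1) = const ⇒ T₂ = 378×(7.75)^0.667 = 1480 K; PV^γ = const ⇒ P₂ = 6380 kPa.
For an ideal gas ΔU = nCvΔT with Cv = (3/2)R = 12.5 J/(mol·K).
ΔU = 1.72×12.5×(1480−378) = 23600 J.

23600 J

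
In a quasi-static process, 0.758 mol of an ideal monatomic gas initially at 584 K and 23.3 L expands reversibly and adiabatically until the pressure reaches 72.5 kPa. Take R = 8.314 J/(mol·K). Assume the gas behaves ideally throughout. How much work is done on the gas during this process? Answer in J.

-1480 J

P₁ = nRT₁/V₁ = 0.758×8.314×584/23.3 = 158 kPa.
Adiabatic: T₂/T₁ = (P₂/P₁)^((γ−1)/γ) ⇒ T₂ = 584×(0.459)^0.400 = 428 K; V₂ = 37.2 L.
ΔU = nCvΔT = 0.758×12.5×(428−584) = -1480 J.
Q = 0 for an adiabatic process, so W = −ΔU = 1480 J.
Work done on the gas = −W_by = -1480 J.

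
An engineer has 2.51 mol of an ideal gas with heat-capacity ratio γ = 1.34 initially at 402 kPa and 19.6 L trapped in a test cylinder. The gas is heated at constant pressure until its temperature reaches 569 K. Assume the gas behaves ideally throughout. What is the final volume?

29.5 L

T₁ = P₁V₁/(nR) = 402×19.6/(2.51×8.314) = 378 K.
Isobaric: P stays 402 kPa; V/T = const ⇒ T₂ = 569 K, V₂ = 29.5 L.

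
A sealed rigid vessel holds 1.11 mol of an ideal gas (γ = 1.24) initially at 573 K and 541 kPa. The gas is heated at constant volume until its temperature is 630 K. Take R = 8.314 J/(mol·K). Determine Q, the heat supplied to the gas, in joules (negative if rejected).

V₁ = nRT₁/P₁ = 1.11×8.314×573/541 = 9.77 L.
Isochoric: V stays 9.77 L; P/T = const ⇒ T₂ = 630 K, P₂ = 595 kPa.
W = 0 (no volume change).
ΔU = nCvΔT = 1.11×34.6×(630−573) = 2190 J.
Q = ΔU = 2190 J.

2190 J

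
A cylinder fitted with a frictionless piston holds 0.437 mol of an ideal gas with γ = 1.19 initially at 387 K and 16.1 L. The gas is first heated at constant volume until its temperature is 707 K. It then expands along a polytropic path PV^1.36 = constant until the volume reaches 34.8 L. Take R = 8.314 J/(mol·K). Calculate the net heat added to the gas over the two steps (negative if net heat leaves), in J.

4570 J

P₁ = nRT₁/V₁ = 0.437×8.314×387/16.1 = 87.3 kPa.
Step 1 — Isochoric: V stays 16.1 L; P/T = const ⇒ T₂ = 707 K, P₂ = 160 kPa.
W = 0 (no volume change).
ΔU = nCvΔT = 0.437×43.8×(707−387) = 6120 J.
Q = ΔU = 6120 J.
State after step 1: P = 160 kPa, V = 16.1 L, T = 707 K.
Step 2 — Polytropic n=1.36: T₂ = T₁(V₁/V₂)^(n−1) = 707×(0.463)^0.36 = 536 K; P₂ = P₁(V₁/V₂)^n = 55.9 kPa.
W = (P₁V₁−P₂V₂)/(n−1) = (160×16.1−55.9×34.8)/0.36 = 1730 J.
ΔU = nCvΔT = 0.437×43.8×(536−707) = -3280 J.
Q = ΔU + W = -1550 J.
Net over both steps: W = 1730 J, Q = 4570 J, ΔU = 2840 J.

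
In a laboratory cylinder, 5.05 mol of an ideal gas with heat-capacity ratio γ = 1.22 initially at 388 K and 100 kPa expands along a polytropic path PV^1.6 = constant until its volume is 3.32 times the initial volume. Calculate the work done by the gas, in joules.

V₁ = nRT₁/P₁ = 5.05×8.314×388/100 = 163 L.
Polytropic n=1.6: T₂ = T₁(V₁/V₂)^(n−1) = 388×(0.301)^0.60 = 189 K; P₂ = P₁(V₁/V₂)^n = 14.7 kPa.
W = (P₁V₁−P₂V₂)/(n−1) = (100×163−14.7×541)/0.60 = 13900 J.

13900 J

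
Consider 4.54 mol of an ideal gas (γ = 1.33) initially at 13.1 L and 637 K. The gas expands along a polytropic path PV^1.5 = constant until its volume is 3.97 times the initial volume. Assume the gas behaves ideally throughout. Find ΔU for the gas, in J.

P₁ = nRT₁/V₁ = 4.54×8.314×637/13.1 = 1840 kPa.
Polytropic n=1.5: T₂ = T₁(V₁/V₂)^(n−1) = 637×(0.252)^0.50 = 320 K; P₂ = P₁(V₁/V₂)^n = 232 kPa.
For an ideal gas ΔU = nCvΔT with Cv = R/(γ−1) = 25.2 J/(mol·K).
ΔU = 4.54×25.2×(320−637) = -36300 J.

-36300 J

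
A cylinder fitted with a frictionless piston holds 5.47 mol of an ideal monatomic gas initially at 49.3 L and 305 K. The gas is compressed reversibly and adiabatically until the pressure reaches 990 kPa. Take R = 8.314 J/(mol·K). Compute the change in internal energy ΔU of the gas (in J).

13600 J

P₁ = nRT₁/V₁ = 5.47×8.314×305/49.3 = 281 kPa.
Adiabatic: T₂/T₁ = (P₂/P₁)^((γ−1)/γ) ⇒ T₂ = 305×(3.52)^0.400 = 504 K; V₂ = 23.2 L.
For an ideal gas ΔU = nCvΔT with Cv = (3/2)R = 12.5 J/(mol·K).
ΔU = 5.47×12.5×(504−305) = 13600 J.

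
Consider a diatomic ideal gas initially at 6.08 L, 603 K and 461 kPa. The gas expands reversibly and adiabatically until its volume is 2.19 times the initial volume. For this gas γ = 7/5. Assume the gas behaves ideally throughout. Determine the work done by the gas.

1890 J

n = P₁V₁/(RT₁) = 461×6.08/(8.314×603) = 0.559 mol.
Adiabatic: TV^(γ−1) = const ⇒ T₂ = 603×(0.457)^0.400 = 441 K; PV^γ = const ⇒ P₂ = 154 kPa.
ΔU = nCvΔT = 0.559×20.8×(441−603) = -1890 J.
Q = 0 for an adiabatic process, so W = −ΔU = 1890 J.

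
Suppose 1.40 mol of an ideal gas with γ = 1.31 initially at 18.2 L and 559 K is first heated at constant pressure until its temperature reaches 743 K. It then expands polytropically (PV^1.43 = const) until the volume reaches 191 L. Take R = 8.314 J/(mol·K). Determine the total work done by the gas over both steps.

P₁ = nRT₁/V₁ = 1.40×8.314×559/18.2 = 358 kPa.
Step 1 — Isobaric: P stays 358 kPa; V/T = const ⇒ T₂ = 743 K, V₂ = 24.2 L.
W = PΔV = 358×(24.2−18.2) kPa·L = 2140 J.
ΔU = nCvΔT = 1.40×26.8×(743−559) = 6910 J.
Q = ΔU + W = nCpΔT = 9050 J.
State after step 1: P = 358 kPa, V = 24.2 L, T = 743 K.
Step 2 — Polytropic n=1.43: T₂ = T₁(V₁/V₂)^(n−1) = 743×(0.127)^0.43 = 306 K; P₂ = P₁(V₁/V₂)^n = 18.6 kPa.
W = (P₁V₁−P₂V₂)/(n−1) = (358×24.2−18.6×191)/0.43 = 11800 J.
ΔU = nCvΔT = 1.40×26.8×(306−743) = -16400 J.
Q = ΔU + W = -4580 J.
Net over both steps: W = 14000 J, Q = 4470 J, ΔU = -9520 J.

14000 J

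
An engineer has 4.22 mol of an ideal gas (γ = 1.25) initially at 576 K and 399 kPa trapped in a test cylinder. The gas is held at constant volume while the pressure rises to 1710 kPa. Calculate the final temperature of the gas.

2470 K

V₁ = nRT₁/P₁ = 4.22×8.314×576/399 = 50.6 L.
Isochoric: V stays 50.6 L; P/T = const ⇒ T₂ = 2470 K, P₂ = 1710 kPa.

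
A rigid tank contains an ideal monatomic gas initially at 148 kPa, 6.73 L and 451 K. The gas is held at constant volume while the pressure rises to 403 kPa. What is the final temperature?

1230 K

Isochoric: V stays 6.73 L; P/T = const ⇒ T₂ = 1230 K, P₂ = 403 kPa.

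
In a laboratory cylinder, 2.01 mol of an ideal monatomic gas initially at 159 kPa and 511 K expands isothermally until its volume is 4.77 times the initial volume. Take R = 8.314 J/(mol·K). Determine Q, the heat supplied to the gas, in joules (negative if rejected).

V₁ = nRT₁/P₁ = 2.01×8.314×511/159 = 53.7 L.
Isothermal: T stays 511 K; PV = const ⇒ V₂ = 256 L, P₂ = 33.3 kPa.
ΔU = 0 (ideal gas, T constant).
W = nRT ln(V₂/V₁) = 2.01×8.314×511×ln(4.77) = 13300 J.
Q = ΔU + W = 13300 J.

13300 J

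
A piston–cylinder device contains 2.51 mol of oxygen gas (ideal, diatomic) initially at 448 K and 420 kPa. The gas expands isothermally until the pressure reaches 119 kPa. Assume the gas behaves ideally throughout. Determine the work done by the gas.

V₁ = nRT₁/P₁ = 2.51×8.314×448/420 = 22.3 L.
Isothermal: T stays 448 K; PV = const ⇒ V₂ = 78.6 L, P₂ = 119 kPa.
W = nRT ln(V₂/V₁) = 2.51×8.314×448×ln(3.53) = 11800 J.

11800 J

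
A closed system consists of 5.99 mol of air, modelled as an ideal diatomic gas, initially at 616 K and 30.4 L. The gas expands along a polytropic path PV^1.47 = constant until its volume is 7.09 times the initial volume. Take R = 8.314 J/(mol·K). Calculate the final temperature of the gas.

P₁ = nRT₁/V₁ = 5.99×8.314×616/30.4 = 1010 kPa.
Polytropic n=1.47: T₂ = T₁(V₁/V₂)^(n−1) = 616×(0.141)^0.47 = 245 K; P₂ = P₁(V₁/V₂)^n = 56.7 kPa.

245 K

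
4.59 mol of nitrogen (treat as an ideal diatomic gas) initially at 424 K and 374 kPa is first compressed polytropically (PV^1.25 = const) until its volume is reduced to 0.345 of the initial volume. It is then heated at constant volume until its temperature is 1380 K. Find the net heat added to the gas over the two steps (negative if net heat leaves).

71500 J

V₁ = nRT₁/P₁ = 4.59×8.314×424/374 = 43.3 L.
Step 1 — Polytropic n=1.25: T₂ = T₁(V₁/V₂)^(n−1) = 424×(2.90)^0.25 = 553 K; P₂ = P₁(V₁/V₂)^n = 1410 kPa.
W = (P₁V₁−P₂V₂)/(n−1) = (374×43.3−1410×14.9)/0.25 = -19700 J.
ΔU = nCvΔT = 4.59×20.8×(553−424) = 12300 J.
Q = ΔU + W = -7400 J.
State after step 1: P = 1410 kPa, V = 14.9 L, T = 553 K.
Step 2 — Isochoric: V stays 14.9 L; P/T = const ⇒ T₂ = 1380 K, P₂ = 3530 kPa.
W = 0 (no volume change).
ΔU = nCvΔT = 4.59×20.8×(1380−553) = 78900 J.
Q = ΔU = 78900 J.
Net over both steps: W = -19700 J, Q = 71500 J, ΔU = 91200 J.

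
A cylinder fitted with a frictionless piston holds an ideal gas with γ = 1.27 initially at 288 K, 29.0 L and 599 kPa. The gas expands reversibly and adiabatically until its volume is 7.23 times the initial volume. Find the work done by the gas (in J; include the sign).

26600 J

n = P₁V₁/(RT₁) = 599×29.0/(8.314×288) = 7.25 mol.
Adiabatic: TV^(γ−1) = const ⇒ T₂ = 288×(0.138)^0.270 = 169 K; PV^γ = const ⇒ P₂ = 48.6 kPa.
ΔU = nCvΔT = 7.25×30.8×(169−288) = -26600 J.
Q = 0 for an adiabatic process, so W = −ΔU = 26600 J.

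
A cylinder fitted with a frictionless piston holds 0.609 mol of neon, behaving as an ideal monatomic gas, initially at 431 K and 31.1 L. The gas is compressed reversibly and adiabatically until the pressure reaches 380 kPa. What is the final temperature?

847 K

P₁ = nRT₁/V₁ = 0.609×8.314×431/31.1 = 70.2 kPa.
Adiabatic: T₂/T₁ = (P₂/P₁)^((γ−1)/γ) ⇒ T₂ = 431×(5.42)^0.400 = 847 K; V₂ = 11.3 L.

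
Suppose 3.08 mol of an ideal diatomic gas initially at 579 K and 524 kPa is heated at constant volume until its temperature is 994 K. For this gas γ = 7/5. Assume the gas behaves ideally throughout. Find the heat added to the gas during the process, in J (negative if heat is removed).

V₁ = nRT₁/P₁ = 3.08×8.314×579/524 = 28.3 L.
Isochoric: V stays 28.3 L; P/T = const ⇒ T₂ = 994 K, P₂ = 900 kPa.
W = 0 (no volume change).
ΔU = nCvΔT = 3.08×20.8×(994−579) = 26600 J.
Q = ΔU = 26600 J.

26600 J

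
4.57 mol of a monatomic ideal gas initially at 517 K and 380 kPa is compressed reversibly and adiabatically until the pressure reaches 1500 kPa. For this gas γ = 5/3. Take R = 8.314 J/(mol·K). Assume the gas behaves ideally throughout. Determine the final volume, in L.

22.7 L

V₁ = nRT₁/P₁ = 4.57×8.314×517/380 = 51.7 L.
Adiabatic: T₂/T₁ = (P₂/P₁)^((γ−1)/γ) ⇒ T₂ = 517×(3.95)^0.400 = 895 K; V₂ = 22.7 L.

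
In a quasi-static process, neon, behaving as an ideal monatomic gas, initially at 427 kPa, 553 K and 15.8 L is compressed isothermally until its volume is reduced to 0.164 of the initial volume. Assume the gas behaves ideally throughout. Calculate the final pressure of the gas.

2600 kPa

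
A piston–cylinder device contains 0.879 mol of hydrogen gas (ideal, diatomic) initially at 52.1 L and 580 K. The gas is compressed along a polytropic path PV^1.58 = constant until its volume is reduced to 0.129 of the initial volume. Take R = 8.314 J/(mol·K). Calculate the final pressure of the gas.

P₁ = nRT₁/V₁ = 0.879×8.314×580/52.1 = 81.4 kPa.
Polytropic n=1.58: T₂ = T₁(V₁/V₂)^(n−1) = 580×(7.75)^0.58 = 1900 K; P₂ = P₁(V₁/V₂)^n = 2070 kPa.

2070 kPa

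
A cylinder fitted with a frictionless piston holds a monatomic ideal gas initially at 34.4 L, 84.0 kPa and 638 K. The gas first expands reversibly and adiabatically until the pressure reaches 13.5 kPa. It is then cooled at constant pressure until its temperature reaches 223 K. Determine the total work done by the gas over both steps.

1870 J

n = P₁V₁/(RT₁) = 84.0×34.4/(8.314×638) = 0.545 mol.
Step 1 — Adiabatic: T₂/T₁ = (P₂/P₁)^((γ−1)/γ) ⇒ T₂ = 638×(0.161)^0.400 = 307 K; V₂ = 103 L.
ΔU = nCvΔT = 0.545×12.5×(307−638) = -2250 J.
Q = 0 for an adiabatic process, so W = −ΔU = 2250 J.
State after step 1: P = 13.5 kPa, V = 103 L, T = 307 K.
Step 2 — Isobaric: P stays 13.5 kPa; V/T = const ⇒ T₂ = 223 K, V₂ = 74.8 L.
W = PΔV = 13.5×(74.8−103) kPa·L = -381 J.
ΔU = nCvΔT = 0.545×12.5×(223−307) = -571 J.
Q = ΔU + W = nCpΔT = -952 J.
Net over both steps: W = 1870 J, Q = -952 J, ΔU = -2820 J.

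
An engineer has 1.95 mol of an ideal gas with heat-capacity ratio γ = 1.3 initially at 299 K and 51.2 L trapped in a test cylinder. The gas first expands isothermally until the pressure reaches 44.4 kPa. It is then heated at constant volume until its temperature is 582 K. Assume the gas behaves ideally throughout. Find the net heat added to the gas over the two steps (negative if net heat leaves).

P₁ = nRT₁/V₁ = 1.95×8.314×299/51.2 = 94.7 kPa.
Step 1 — Isothermal: T stays 299 K; PV = const ⇒ V₂ = 109 L, P₂ = 44.4 kPa.
ΔU = 0 (ideal gas, T constant).
W = nRT ln(V₂/V₁) = 1.95×8.314×299×ln(2.13) = 3670 J.
Q = ΔU + W = 3670 J.
State after step 1: P = 44.4 kPa, V = 109 L, T = 299 K.
Step 2 — Isochoric: V stays 109 L; P/T = const ⇒ T₂ = 582 K, P₂ = 86.4 kPa.
W = 0 (no volume change).
ΔU = nCvΔT = 1.95×27.7×(582−299) = 15300 J.
Q = ΔU = 15300 J.
Net over both steps: W = 3670 J, Q = 19000 J, ΔU = 15300 J.

19000 J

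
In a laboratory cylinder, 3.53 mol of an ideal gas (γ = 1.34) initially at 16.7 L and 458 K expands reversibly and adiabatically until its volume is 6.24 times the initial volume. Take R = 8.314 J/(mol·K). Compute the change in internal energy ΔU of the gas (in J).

-18300 J

P₁ = nRT₁/V₁ = 3.53×8.314×458/16.7 = 805 kPa.
Adiabatic: TV^(γ−1) = const ⇒ T₂ = 458×(0.160)^0.340 = 246 K; PV^γ = const ⇒ P₂ = 69.2 kPa.
For an ideal gas ΔU = nCvΔT with Cv = R/(γ−1) = 24.5 J/(mol·K).
ΔU = 3.53×24.5×(246−458) = -18300 J.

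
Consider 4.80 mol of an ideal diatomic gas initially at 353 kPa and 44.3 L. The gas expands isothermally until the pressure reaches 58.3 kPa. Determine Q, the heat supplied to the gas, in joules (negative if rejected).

28200 J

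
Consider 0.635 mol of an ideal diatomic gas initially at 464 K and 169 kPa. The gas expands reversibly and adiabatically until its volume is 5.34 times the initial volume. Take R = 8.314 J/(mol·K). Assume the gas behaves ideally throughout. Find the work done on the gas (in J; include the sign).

-2990 J

V₁ = nRT₁/P₁ = 0.635×8.314×464/169 = 14.5 L.
Adiabatic: TV^(γ−1) = const ⇒ T₂ = 464×(0.187)^0.400 = 237 K; PV^γ = const ⇒ P₂ = 16.2 kPa.
ΔU = nCvΔT = 0.635×20.8×(237−464) = -2990 J.
Q = 0 for an adiabatic process, so W = −ΔU = 2990 J.
Work done on the gas = −W_by = -2990 J.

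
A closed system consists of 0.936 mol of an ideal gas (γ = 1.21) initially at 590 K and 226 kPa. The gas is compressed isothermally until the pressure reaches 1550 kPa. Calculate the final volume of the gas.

2.96 L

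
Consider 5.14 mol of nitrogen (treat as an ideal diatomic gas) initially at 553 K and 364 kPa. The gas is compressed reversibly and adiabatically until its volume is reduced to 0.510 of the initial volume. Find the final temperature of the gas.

724 K

V₁ = nRT₁/P₁ = 5.14×8.314×553/364 = 64.9 L.
Adiabatic: TV^(γ−1) = const ⇒ T₂ = 553×(1.96)^0.400 = 724 K; PV^γ = const ⇒ P₂ = 934 kPa.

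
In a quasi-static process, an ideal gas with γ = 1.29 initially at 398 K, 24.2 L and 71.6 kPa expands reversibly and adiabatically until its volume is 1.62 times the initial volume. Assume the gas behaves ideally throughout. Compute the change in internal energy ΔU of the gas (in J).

n = P₁V₁/(RT₁) = 71.6×24.2/(8.314×398) = 0.524 mol.
Adiabatic: TV^(γ−1) = const ⇒ T₂ = 398×(0.617)^0.290 = 346 K; PV^γ = const ⇒ P₂ = 38.4 kPa.
For an ideal gas ΔU = nCvΔT with Cv = R/(γ−1) = 28.7 J/(mol·K).
ΔU = 0.524×28.7×(346−398) = -780 J.

-780 J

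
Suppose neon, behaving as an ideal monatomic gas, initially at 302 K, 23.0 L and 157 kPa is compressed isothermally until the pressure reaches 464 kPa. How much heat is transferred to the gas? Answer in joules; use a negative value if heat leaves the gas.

-3910 J

n = P₁V₁/(RT₁) = 157×23.0/(8.314×302) = 1.44 mol.
Isothermal: T stays 302 K; PV = const ⇒ V₂ = 7.78 L, P₂ = 464 kPa.
ΔU = 0 (ideal gas, T constant).
W = nRT ln(V₂/V₁) = 1.44×8.314×302×ln(0.338) = -3910 J.
Q = ΔU + W = -3910 J.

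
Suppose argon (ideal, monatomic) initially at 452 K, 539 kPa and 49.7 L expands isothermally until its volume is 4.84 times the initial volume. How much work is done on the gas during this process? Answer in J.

-42200 J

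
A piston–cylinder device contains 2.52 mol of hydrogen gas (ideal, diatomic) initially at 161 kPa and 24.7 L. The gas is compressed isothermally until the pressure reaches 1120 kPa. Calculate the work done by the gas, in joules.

-7710 J

T₁ = P₁V₁/(nR) = 161×24.7/(2.52×8.314) = 190 K.
Isothermal: T stays 190 K; PV = const ⇒ V₂ = 3.55 L, P₂ = 1120 kPa.
W = nRT ln(V₂/V₁) = 2.52×8.314×190×ln(0.144) = -7710 J.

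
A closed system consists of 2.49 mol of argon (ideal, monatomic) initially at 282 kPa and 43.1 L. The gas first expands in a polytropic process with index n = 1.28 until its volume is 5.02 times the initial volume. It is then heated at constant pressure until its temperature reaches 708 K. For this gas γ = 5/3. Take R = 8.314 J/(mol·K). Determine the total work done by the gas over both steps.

T₁ = P₁V₁/(nR) = 282×43.1/(2.49×8.314) = 587 K.
Step 1 — Polytropic n=1.28: T₂ = T₁(V₁/V₂)^(n−1) = 587×(0.199)^0.28 = 374 K; P₂ = P₁(V₁/V₂)^n = 35.8 kPa.
W = (P₁V₁−P₂V₂)/(n−1) = (282×43.1−35.8×216)/0.28 = 15800 J.
ΔU = nCvΔT = 2.49×12.5×(374−587) = -6630 J.
Q = ΔU + W = 9150 J.
State after step 1: P = 35.8 kPa, V = 216 L, T = 374 K.
Step 2 — Isobaric: P stays 35.8 kPa; V/T = const ⇒ T₂ = 708 K, V₂ = 410 L.
W = PΔV = 35.8×(410−216) kPa·L = 6920 J.
ΔU = nCvΔT = 2.49×12.5×(708−374) = 10400 J.
Q = ΔU + W = nCpΔT = 17300 J.
Net over both steps: W = 22700 J, Q = 26500 J, ΔU = 3750 J.

22700 J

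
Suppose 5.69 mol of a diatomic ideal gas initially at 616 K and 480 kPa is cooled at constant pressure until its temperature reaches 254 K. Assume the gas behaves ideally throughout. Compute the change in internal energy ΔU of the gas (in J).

-42800 J

V₁ = nRT₁/P₁ = 5.69×8.314×616/480 = 60.7 L.
Isobaric: P stays 480 kPa; V/T = const ⇒ T₂ = 254 K, V₂ = 25.0 L.
For an ideal gas ΔU = nCvΔT with Cv = (5/2)R = 20.8 J/(mol·K).
ΔU = 5.69×20.8×(254−616) = -42800 J.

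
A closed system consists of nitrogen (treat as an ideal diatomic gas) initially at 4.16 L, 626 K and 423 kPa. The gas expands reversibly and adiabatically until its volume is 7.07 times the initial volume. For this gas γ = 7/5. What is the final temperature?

286 K

Adiabatic: TV^(γ−1) = const ⇒ T₂ = 626×(0.141)^0.400 = 286 K; PV^γ = const ⇒ P₂ = 27.4 kPa.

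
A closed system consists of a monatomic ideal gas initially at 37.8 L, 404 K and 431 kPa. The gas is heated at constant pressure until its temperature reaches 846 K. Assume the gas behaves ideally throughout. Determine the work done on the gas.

-17800 J

n = P₁V₁/(RT₁) = 431×37.8/(8.314×404) = 4.85 mol.
Isobaric: P stays 431 kPa; V/T = const ⇒ T₂ = 846 K, V₂ = 79.2 L.
W = PΔV = 431×(79.2−37.8) kPa·L = 17800 J.
Work done on the gas = −W_by = -17800 J.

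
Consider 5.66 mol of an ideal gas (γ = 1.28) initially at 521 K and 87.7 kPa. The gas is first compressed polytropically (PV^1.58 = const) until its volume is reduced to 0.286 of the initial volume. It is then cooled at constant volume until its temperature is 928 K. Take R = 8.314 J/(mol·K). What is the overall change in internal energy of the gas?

V₁ = nRT₁/P₁ = 5.66×8.314×521/87.7 = 280 L.
Step 1 — Polytropic n=1.58: T₂ = T₁(V₁/V₂)^(n−1) = 521×(3.50)^0.58 = 1080 K; P₂ = P₁(V₁/V₂)^n = 634 kPa.
W = (P₁V₁−P₂V₂)/(n−1) = (87.7×280−634×80.0)/0.58 = -45100 J.
ΔU = nCvΔT = 5.66×29.7×(1080−521) = 93400 J.
Q = ΔU + W = 48300 J.
State after step 1: P = 634 kPa, V = 80.0 L, T = 1080 K.
Step 2 — Isochoric: V stays 80.0 L; P/T = const ⇒ T₂ = 928 K, P₂ = 546 kPa.
W = 0 (no volume change).
ΔU = nCvΔT = 5.66×29.7×(928−1080) = -25000 J.
Q = ΔU = -25000 J.
Net over both steps: W = -45100 J, Q = 23300 J, ΔU = 68400 J.

68400 J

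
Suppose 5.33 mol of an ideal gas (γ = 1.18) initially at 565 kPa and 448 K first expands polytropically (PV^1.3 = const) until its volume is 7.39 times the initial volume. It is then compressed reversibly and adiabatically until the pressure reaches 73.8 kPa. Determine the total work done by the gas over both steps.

24400 J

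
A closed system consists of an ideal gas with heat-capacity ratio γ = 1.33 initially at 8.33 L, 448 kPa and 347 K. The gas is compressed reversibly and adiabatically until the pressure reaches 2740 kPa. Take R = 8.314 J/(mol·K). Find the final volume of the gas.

2.13 L

Adiabatic: T₂/T₁ = (P₂/P₁)^((γ−1)/γ) ⇒ T₂ = 347×(6.12)^0.248 = 544 K; V₂ = 2.13 L.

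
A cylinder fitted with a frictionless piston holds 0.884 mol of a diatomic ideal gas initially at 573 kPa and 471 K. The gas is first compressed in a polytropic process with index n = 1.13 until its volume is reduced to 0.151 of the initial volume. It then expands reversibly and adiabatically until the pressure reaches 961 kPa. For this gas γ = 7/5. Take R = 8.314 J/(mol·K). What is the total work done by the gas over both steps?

-3320 J

V₁ = nRT₁/P₁ = 0.884×8.314×471/573 = 6.04 L.
Step 1 — Polytropic n=1.13: T₂ = T₁(V₁/V₂)^(n−1) = 471×(6.62)^0.13 = 602 K; P₂ = P₁(V₁/V₂)^n = 4850 kPa.
W = (P₁V₁−P₂V₂)/(n−1) = (573×6.04−4850×0.912)/0.13 = -7420 J.
ΔU = nCvΔT = 0.884×20.8×(602−471) = 2410 J.
Q = ΔU + W = -5010 J.
State after step 1: P = 4850 kPa, V = 0.912 L, T = 602 K.
Step 2 — Adiabatic: T₂/T₁ = (P₂/P₁)^((γ−1)/γ) ⇒ T₂ = 602×(0.198)^0.286 = 379 K; V₂ = 2.90 L.
ΔU = nCvΔT = 0.884×20.8×(379−602) = -4100 J.
Q = 0 for an adiabatic process, so W = −ΔU = 4100 J.
Net over both steps: W = -3320 J, Q = -5010 J, ΔU = -1690 J.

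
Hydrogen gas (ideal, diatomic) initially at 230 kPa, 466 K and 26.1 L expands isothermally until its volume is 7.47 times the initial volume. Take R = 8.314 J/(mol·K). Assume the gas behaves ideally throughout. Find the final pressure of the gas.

Isothermal: T stays 466 K; PV = const ⇒ V₂ = 195 L, P₂ = 30.8 kPa.

30.8 kPa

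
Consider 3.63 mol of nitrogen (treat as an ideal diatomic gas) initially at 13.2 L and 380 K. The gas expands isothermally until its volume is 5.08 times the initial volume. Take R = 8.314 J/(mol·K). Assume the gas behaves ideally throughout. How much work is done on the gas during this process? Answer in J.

-18600 J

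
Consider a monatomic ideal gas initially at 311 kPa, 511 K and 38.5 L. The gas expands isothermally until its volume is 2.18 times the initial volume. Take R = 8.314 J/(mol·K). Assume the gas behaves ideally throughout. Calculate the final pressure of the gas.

143 kPa

Isothermal: T stays 511 K; PV = const ⇒ V₂ = 83.9 L, P₂ = 143 kPa.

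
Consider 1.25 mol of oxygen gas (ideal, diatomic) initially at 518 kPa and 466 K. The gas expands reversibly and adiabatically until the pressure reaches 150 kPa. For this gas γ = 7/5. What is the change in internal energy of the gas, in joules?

V₁ = nRT₁/P₁ = 1.25×8.314×466/518 = 9.35 L.
Adiabatic: T₂/T₁ = (P₂/P₁)^((γ−1)/γ) ⇒ T₂ = 466×(0.290)^0.286 = 327 K; V₂ = 22.7 L.
For an ideal gas ΔU = nCvΔT with Cv = (5/2)R = 20.8 J/(mol·K).
ΔU = 1.25×20.8×(327−466) = -3610 J.

-3610 J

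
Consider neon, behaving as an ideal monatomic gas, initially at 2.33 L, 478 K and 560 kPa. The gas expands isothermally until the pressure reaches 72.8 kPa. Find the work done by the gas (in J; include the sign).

n = P₁V₁/(RT₁) = 560×2.33/(8.314×478) = 0.328 mol.
Isothermal: T stays 478 K; PV = const ⇒ V₂ = 17.9 L, P₂ = 72.8 kPa.
W = nRT ln(V₂/V₁) = 0.328×8.314×478×ln(7.69) = 2660 J.

2660 J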